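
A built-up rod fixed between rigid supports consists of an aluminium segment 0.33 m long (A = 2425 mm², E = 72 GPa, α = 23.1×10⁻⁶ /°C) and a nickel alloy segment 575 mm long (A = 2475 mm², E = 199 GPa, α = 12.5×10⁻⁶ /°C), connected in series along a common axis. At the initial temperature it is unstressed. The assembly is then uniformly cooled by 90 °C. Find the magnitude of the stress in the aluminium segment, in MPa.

If the supports were absent, the total length change would be Σ αᵢΔT Lᵢ = 23.1×10⁻⁶×90×330 + 12.5×10⁻⁶×90×575 = 1.333 mm.
The rigid supports impose zero overall length change; the single axial force P common to all segments must satisfy P Σ Lᵢ/(AᵢEᵢ) = δ_free.
Σ Lᵢ/(AᵢEᵢ) = 330/(2425×72×10³) + 575/(2475×199×10³) = 3.057×10⁻⁶ mm/N.
P = 1.333 / 3.057×10⁻⁶ = 436000 N = 436 kN, tensile.
σ_{aluminium} = P / A = 436000 / 2425 = 179.8 MPa.

σ ≈ 180 MPa (tensile)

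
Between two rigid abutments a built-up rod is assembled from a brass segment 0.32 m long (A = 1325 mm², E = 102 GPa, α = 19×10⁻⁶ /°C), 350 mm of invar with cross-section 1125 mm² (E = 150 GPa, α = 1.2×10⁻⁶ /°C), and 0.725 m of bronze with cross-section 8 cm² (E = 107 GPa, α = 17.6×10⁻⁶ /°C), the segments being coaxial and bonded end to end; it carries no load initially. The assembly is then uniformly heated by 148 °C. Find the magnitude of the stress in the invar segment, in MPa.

Free thermal expansion of the whole bar: Σ αᵢΔT Lᵢ = 19×10⁻⁶×148×320 + 1.2×10⁻⁶×148×350 + 17.6×10⁻⁶×148×725 = 2.85 mm.
The rigid supports impose zero overall length change; the single axial force P common to all segments must satisfy P Σ Lᵢ/(AᵢEᵢ) = δ_free.
Σ Lᵢ/(AᵢEᵢ) = 320/(1325×102×10³) + 350/(1125×150×10³) + 725/(800×107×10³) = 1.291×10⁻⁵ mm/N.
Hence P = δ_free / Σ(L/AE) = 2.85/1.291×10⁻⁵ = 220.8 kN (compressive).
σ_{invar} = P / A = 220800 / 1125 = 196.2 MPa.

σ ≈ 196 MPa (compressive)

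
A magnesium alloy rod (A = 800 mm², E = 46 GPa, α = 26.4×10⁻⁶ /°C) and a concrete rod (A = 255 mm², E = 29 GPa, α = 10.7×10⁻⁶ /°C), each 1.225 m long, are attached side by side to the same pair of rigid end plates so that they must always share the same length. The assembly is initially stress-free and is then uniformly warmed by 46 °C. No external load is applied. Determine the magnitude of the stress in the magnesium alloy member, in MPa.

Equilibrium of a rigid end plate with no external load gives equal and opposite internal forces ±P in the two members. Since α_{magnesium alloy} > α_{concrete}, heating drives the magnesium alloy into compression and the concrete into tension.
Compatibility of the two members (thermal + elastic change equal): (α₁ − α₂)ΔT = P·[1/(A₁E₁) + 1/(A₂E₂)].
|α₁ − α₂|·ΔT = 15.7×10⁻⁶ × 46 = 0.0007222.
1/(A₁E₁) + 1/(A₂E₂) = 1/(800×46×10³) + 1/(255×29×10³) = 1.624×10⁻⁷ N⁻¹.
P = 0.0007222 / 1.624×10⁻⁷ = 4447 N = 4.447 kN.
σ_{magnesium alloy} = P/A₁ = 4447/800 = 5.559 MPa, compressive.

σ ≈ 5.56 MPa (compressive)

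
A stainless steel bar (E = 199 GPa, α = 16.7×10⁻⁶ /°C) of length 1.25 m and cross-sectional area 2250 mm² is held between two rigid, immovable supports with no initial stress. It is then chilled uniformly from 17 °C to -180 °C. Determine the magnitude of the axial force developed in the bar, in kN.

With zero net strain, σ = E·αΔT = 199 GPa × 16.7×10⁻⁶ × 197 = 654.7 MPa.
Then P = σA = 654.7 × 2250 mm² = 1473 kN, tensile.

P ≈ 1470 kN (tensile)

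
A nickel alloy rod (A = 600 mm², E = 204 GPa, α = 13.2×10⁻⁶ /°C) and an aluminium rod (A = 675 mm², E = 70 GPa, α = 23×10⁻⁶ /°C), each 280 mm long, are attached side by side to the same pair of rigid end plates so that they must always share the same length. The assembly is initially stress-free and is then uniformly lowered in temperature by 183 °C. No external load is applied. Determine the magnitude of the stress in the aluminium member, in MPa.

σ ≈ 90.6 MPa (tensile)

Equilibrium of a rigid end plate with no external load gives equal and opposite internal forces ±P in the two members. Since α_{aluminium} > α_{nickel alloy}, cooling drives the aluminium into tension and the nickel alloy into compression.
Equating the net (thermal + elastic) strains gives |α₁ − α₂|·ΔT = P·[1/(A₁E₁) + 1/(A₂E₂)].
|α₁ − α₂|·ΔT = 9.8×10⁻⁶ × 183 = 0.001793.
1/(A₁E₁) + 1/(A₂E₂) = 1/(600×204×10³) + 1/(675×70×10³) = 2.933×10⁻⁸ N⁻¹.
So P = 0.001793 / 2.933×10⁻⁸ = 61.14 kN.
σ_{aluminium} = P/A₂ = 61140/675 = 90.57 MPa, tensile.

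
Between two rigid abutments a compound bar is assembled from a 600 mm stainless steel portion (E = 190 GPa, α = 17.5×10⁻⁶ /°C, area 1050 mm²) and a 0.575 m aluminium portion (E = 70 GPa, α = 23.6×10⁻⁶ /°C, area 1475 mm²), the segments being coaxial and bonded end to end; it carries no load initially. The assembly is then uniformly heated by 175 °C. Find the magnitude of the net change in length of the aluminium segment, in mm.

|ΔL| ≈ 0.36 mm

With the walls removed the bar would change length by δ_free = Σ αᵢΔT Lᵢ = 17.5×10⁻⁶×175×600 + 23.6×10⁻⁶×175×575 = 4.212 mm.
The rigid supports impose zero overall length change; the single axial force P common to all segments must satisfy P Σ Lᵢ/(AᵢEᵢ) = δ_free.
The series flexibility is Σ Lᵢ/(AᵢEᵢ) = 600/(1050×190×10³) + 575/(1475×70×10³) = 8.577×10⁻⁶ mm/N.
So P = 4.212 / 8.577×10⁻⁶ = 491.1 kN, compressive.
For the aluminium segment, free thermal change = 23.6×10⁻⁶×175×575 = 2.375 mm and elastic change from P = 491100×575/(1475×70×10³) = 2.735 mm; these oppose, so the net change is 0.36 mm (segment shortens).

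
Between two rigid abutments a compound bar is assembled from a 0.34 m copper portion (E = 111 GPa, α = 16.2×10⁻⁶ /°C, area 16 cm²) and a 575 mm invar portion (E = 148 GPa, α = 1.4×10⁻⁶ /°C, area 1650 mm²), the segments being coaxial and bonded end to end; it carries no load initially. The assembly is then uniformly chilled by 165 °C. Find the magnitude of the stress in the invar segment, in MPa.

Free thermal contraction of the whole bar: Σ αᵢΔT Lᵢ = 16.2×10⁻⁶×165×340 + 1.4×10⁻⁶×165×575 = 1.042 mm.
Since the ends are fixed, an axial force P builds up, equal in every segment, with P · Σ Lᵢ/(AᵢEᵢ) = δ_free.
Σ Lᵢ/(AᵢEᵢ) = 340/(1600×111×10³) + 575/(1650×148×10³) = 4.269×10⁻⁶ mm/N.
Hence P = δ_free / Σ(L/AE) = 1.042/4.269×10⁻⁶ = 244 kN (tensile).
σ_{invar} = P / A = 244000 / 1650 = 147.9 MPa.

σ ≈ 148 MPa (tensile)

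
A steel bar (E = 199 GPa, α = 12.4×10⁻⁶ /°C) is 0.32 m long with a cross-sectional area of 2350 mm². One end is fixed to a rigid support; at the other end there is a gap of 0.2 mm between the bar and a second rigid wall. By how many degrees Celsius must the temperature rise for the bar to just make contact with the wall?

ΔT ≈ 50.4 °C

Contact occurs when the free expansion equals the gap: αΔT L = 0.2 mm.
ΔT = 0.2 / (12.4×10⁻⁶ × 320) = 50.4 °C.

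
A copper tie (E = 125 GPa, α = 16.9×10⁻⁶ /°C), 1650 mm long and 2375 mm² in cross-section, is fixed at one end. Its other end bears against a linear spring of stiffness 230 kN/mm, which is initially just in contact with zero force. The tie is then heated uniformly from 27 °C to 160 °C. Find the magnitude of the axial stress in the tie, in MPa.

If the spring were absent the tie would lengthen by αΔT L = 16.9×10⁻⁶ × 133 × 1650 = 3.709 mm.
Let P be the compressive force at the spring. The tie shortens elastically by PL/(AE) and the spring compresses by P/k; together these equal δ_free.
So P = δ_free / [L/(AE) + 1/k] = 3.709 / [ 1650/(2375×125×10³) + 1/(230×10³) ].
P = 3.709 / 9.906×10⁻⁶ = 374400 N.
σ = P/A = 374400/2375 = 157.6 MPa.

σ ≈ 158 MPa (compressive)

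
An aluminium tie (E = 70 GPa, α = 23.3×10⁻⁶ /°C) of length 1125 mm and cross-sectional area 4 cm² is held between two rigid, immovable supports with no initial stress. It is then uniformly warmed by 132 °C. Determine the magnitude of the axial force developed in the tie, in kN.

The ends cannot move, so σ = EαΔT = 70×10³ × 23.3×10⁻⁶ × 132 = 215.3 MPa.
P = AEαΔT = 400 × 70×10³ × 23.3×10⁻⁶ × 132 = 86.12 kN (compressive).

P ≈ 86.1 kN (compressive)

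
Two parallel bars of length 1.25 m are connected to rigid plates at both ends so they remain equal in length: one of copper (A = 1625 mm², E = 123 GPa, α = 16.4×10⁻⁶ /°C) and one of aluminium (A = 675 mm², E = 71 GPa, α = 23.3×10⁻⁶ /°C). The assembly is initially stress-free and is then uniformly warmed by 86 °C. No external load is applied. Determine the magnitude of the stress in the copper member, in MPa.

σ ≈ 14.1 MPa (tensile)

Equilibrium of a rigid end plate with no external load gives equal and opposite internal forces ±P in the two members. Since α_{aluminium} > α_{copper}, heating drives the aluminium into compression and the copper into tension.
Equating the net (thermal + elastic) strains gives |α₁ − α₂|·ΔT = P·[1/(A₁E₁) + 1/(A₂E₂)].
|α₁ − α₂|·ΔT = 6.9×10⁻⁶ × 86 = 0.0005934.
1/(A₁E₁) + 1/(A₂E₂) = 1/(1625×123×10³) + 1/(675×71×10³) = 2.587×10⁻⁸ N⁻¹.
So P = 0.0005934 / 2.587×10⁻⁸ = 22.94 kN.
σ_{copper} = P/A₁ = 22940/1625 = 14.12 MPa, tensile.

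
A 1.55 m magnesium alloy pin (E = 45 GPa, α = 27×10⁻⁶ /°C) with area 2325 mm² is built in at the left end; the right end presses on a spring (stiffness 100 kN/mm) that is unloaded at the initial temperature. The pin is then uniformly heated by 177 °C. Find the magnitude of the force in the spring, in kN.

If the spring were absent the pin would lengthen by αΔT L = 27×10⁻⁶ × 177 × 1550 = 7.407 mm.
Let P be the compressive force at the spring. The pin shortens elastically by PL/(AE) and the spring compresses by P/k; together these equal δ_free.
So P = δ_free / [L/(AE) + 1/k] = 7.407 / [ 1550/(2325×45×10³) + 1/(100×10³) ].
P = 7.407 / 2.481×10⁻⁵ = 298500 N.

P ≈ 299 kN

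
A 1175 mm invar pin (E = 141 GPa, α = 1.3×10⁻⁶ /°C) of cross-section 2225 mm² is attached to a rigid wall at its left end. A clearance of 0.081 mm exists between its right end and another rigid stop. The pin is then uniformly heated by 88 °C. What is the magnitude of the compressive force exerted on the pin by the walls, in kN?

P ≈ 14.3 kN

Unrestrained expansion: δ_free = αΔT L = 1.3×10⁻⁶ × 88 × 1175 = 0.1344 mm.
After closing the 0.081 mm clearance, 0.1344 − 0.081 = 0.05342 mm of expansion remains to be suppressed by the wall.
So σ = E(δ_free − g)/L = 141×10³ × 0.05342/1175 = 6.41 MPa.
P = σA = 6.41 × 2225 = 14.26 kN.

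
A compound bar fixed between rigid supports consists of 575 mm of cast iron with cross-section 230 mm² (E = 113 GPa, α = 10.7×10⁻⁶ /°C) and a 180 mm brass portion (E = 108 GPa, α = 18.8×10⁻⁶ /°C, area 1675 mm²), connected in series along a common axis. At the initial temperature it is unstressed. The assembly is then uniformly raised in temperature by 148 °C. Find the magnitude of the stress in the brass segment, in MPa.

Free thermal expansion of the whole bar: Σ αᵢΔT Lᵢ = 10.7×10⁻⁶×148×575 + 18.8×10⁻⁶×148×180 = 1.411 mm.
The rigid supports impose zero overall length change; the single axial force P common to all segments must satisfy P Σ Lᵢ/(AᵢEᵢ) = δ_free.
The series flexibility is Σ Lᵢ/(AᵢEᵢ) = 575/(230×113×10³) + 180/(1675×108×10³) = 2.312×10⁻⁵ mm/N.
P = 1.411 / 2.312×10⁻⁵ = 61050 N = 61.05 kN, compressive.
σ_{brass} = P / A = 61050 / 1675 = 36.45 MPa.

σ ≈ 36.4 MPa (compressive)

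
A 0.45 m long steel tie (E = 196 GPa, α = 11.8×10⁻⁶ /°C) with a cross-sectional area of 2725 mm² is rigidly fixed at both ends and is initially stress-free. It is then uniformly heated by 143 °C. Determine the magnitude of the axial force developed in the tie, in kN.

Full restraint means ε = 0, so the stress is σ = EαΔT = 196×10³ × 11.8×10⁻⁶ × 143 = 330.7 MPa.
Axial force P = σA = 330.7 × 2725 = 901200 N = 901.2 kN, compressive.

P ≈ 901 kN (compressive)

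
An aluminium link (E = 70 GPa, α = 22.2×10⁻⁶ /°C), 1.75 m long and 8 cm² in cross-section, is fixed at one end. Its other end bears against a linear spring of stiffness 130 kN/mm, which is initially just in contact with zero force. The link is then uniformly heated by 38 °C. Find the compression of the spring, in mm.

If the spring were absent the link would lengthen by αΔT L = 22.2×10⁻⁶ × 38 × 1750 = 1.476 mm.
With a force P in the spring, the elastic change of the link is PL/(AE) and that of the spring is P/k; compatibility requires their sum to equal δ_free.
So P = δ_free / [L/(AE) + 1/k] = 1.476 / [ 1750/(800×70×10³) + 1/(130×10³) ].
P = 1.476 / 3.894×10⁻⁵ = 37910 N.
Spring compression = P/k = 37910/(130×10³) = 0.2916 mm.

δ ≈ 0.292 mm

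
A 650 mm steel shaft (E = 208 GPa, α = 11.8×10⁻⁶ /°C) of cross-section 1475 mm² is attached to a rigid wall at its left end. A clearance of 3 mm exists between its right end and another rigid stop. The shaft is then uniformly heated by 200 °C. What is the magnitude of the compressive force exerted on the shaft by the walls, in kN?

P ≈ 0 kN

If the wall were absent the shaft would grow by αΔT L = 11.8×10⁻⁶ × 200 × 650 = 1.534 mm.
This is smaller than the 3 mm clearance, so the shaft expands freely without reaching the stop — the stress is zero.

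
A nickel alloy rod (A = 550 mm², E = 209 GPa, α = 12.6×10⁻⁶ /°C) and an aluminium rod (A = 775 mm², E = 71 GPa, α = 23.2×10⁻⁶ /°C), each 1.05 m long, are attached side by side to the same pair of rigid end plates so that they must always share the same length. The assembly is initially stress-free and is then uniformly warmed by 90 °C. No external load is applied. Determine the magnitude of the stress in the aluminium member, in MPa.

σ ≈ 45.8 MPa (compressive)

Both members must finish at the same length. With the larger α, the aluminium tends to over-expand; the plates restrain it, putting the aluminium in compression and the nickel alloy in tension. With no external load the two internal forces are equal and opposite, magnitude P.
Equating the net (thermal + elastic) strains gives |α₁ − α₂|·ΔT = P·[1/(A₁E₁) + 1/(A₂E₂)].
|α₁ − α₂|·ΔT = 10.6×10⁻⁶ × 90 = 0.000954.
1/(A₁E₁) + 1/(A₂E₂) = 1/(550×209×10³) + 1/(775×71×10³) = 2.687×10⁻⁸ N⁻¹.
P = 0.000954 / 2.687×10⁻⁸ = 35500 N = 35.5 kN.
σ_{aluminium} = P/A₂ = 35500/775 = 45.81 MPa, compressive.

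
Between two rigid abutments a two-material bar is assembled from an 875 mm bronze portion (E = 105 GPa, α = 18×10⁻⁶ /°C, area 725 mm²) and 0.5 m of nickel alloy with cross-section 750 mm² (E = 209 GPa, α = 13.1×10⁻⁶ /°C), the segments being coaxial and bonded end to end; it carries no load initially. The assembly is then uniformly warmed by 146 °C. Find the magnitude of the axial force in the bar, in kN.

With the walls removed the bar would change length by δ_free = Σ αᵢΔT Lᵢ = 18×10⁻⁶×146×875 + 13.1×10⁻⁶×146×500 = 3.256 mm.
The rigid supports impose zero overall length change; the single axial force P common to all segments must satisfy P Σ Lᵢ/(AᵢEᵢ) = δ_free.
The series flexibility is Σ Lᵢ/(AᵢEᵢ) = 875/(725×105×10³) + 500/(750×209×10³) = 1.468×10⁻⁵ mm/N.
So P = 3.256 / 1.468×10⁻⁵ = 221.7 kN, compressive.

P ≈ 222 kN (compressive)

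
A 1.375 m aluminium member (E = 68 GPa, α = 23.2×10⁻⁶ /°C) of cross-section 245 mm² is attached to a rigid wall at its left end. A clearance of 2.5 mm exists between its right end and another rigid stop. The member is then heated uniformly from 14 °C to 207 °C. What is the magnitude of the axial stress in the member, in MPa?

If the wall were absent the member would grow by αΔT L = 23.2×10⁻⁶ × 193 × 1375 = 6.157 mm.
After closing the 2.5 mm clearance, 6.157 − 2.5 = 3.657 mm of expansion remains to be suppressed by the wall.
So σ = E(δ_free − g)/L = 68×10³ × 3.657/1375 = 180.8 MPa.

σ ≈ 181 MPa (compressive)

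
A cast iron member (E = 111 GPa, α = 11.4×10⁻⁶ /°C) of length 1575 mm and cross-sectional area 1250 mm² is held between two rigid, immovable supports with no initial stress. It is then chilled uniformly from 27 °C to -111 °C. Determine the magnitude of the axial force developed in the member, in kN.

The ends cannot move, so σ = EαΔT = 111×10³ × 11.4×10⁻⁶ × 138 = 174.6 MPa.
Then P = σA = 174.6 × 1250 mm² = 218.3 kN, tensile.

P ≈ 218 kN (tensile)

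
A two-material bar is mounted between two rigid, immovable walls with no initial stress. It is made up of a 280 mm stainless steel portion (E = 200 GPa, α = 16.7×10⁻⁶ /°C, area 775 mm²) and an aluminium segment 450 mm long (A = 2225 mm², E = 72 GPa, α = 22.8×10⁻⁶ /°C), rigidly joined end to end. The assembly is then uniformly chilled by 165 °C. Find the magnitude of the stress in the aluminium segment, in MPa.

If the supports were absent, the total length change would be Σ αᵢΔT Lᵢ = 16.7×10⁻⁶×165×280 + 22.8×10⁻⁶×165×450 = 2.464 mm.
The rigid supports impose zero overall length change; the single axial force P common to all segments must satisfy P Σ Lᵢ/(AᵢEᵢ) = δ_free.
Σ Lᵢ/(AᵢEᵢ) = 280/(775×200×10³) + 450/(2225×72×10³) = 4.615×10⁻⁶ mm/N.
Hence P = δ_free / Σ(L/AE) = 2.464/4.615×10⁻⁶ = 534 kN (tensile).
σ_{aluminium} = P / A = 534000 / 2225 = 240 MPa.

σ ≈ 240 MPa (tensile)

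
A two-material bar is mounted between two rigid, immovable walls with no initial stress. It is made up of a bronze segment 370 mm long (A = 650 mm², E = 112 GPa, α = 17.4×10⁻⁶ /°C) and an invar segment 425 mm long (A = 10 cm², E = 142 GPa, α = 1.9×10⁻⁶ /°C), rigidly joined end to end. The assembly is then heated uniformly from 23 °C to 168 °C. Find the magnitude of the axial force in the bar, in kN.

If the supports were absent, the total length change would be Σ αᵢΔT Lᵢ = 17.4×10⁻⁶×145×370 + 1.9×10⁻⁶×145×425 = 1.051 mm.
The rigid supports impose zero overall length change; the single axial force P common to all segments must satisfy P Σ Lᵢ/(AᵢEᵢ) = δ_free.
Σ Lᵢ/(AᵢEᵢ) = 370/(650×112×10³) + 425/(1000×142×10³) = 8.075×10⁻⁶ mm/N.
P = 1.051 / 8.075×10⁻⁶ = 130100 N = 130.1 kN, compressive.

P ≈ 130 kN (compressive)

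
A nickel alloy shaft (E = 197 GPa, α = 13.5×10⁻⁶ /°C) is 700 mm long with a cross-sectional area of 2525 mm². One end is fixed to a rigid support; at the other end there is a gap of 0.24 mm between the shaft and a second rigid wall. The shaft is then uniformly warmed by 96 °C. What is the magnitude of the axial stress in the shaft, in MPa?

σ ≈ 188 MPa (compressive)

Unrestrained expansion: δ_free = αΔT L = 13.5×10⁻⁶ × 96 × 700 = 0.9072 mm.
The gap closes (δ_free > 0.24 mm) and the wall then resists a further 0.9072 − 0.24 = 0.6672 mm of expansion.
So σ = E(δ_free − g)/L = 197×10³ × 0.6672/700 = 187.8 MPa.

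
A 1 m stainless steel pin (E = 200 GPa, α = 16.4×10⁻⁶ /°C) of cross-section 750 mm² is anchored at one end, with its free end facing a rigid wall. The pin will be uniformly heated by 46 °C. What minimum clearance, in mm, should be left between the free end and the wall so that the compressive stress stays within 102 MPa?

g ≈ 0.244 mm

With no wall the pin would lengthen by αΔT L = 16.4×10⁻⁶ × 46 × 1000 = 0.7544 mm.
A stress of 102 MPa corresponds to the wall pushing the pin back by σL/E = 102×1000/(200×10³) = 0.51 mm.
So the gap has to take up the difference, g_min = δ_free − σL/E = 0.7544 − 0.51 = 0.2444 mm.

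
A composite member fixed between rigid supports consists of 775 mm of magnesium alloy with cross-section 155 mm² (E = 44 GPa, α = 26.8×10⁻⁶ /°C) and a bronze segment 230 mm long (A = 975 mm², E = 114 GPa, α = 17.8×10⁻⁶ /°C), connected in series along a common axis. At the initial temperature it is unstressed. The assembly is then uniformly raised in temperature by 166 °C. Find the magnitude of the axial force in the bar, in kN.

With the walls removed the bar would change length by δ_free = Σ αᵢΔT Lᵢ = 26.8×10⁻⁶×166×775 + 17.8×10⁻⁶×166×230 = 4.127 mm.
Since the ends are fixed, an axial force P builds up, equal in every segment, with P · Σ Lᵢ/(AᵢEᵢ) = δ_free.
The series flexibility is Σ Lᵢ/(AᵢEᵢ) = 775/(155×44×10³) + 230/(975×114×10³) = 0.0001157 mm/N.
So P = 4.127 / 0.0001157 = 35.67 kN, compressive.

P ≈ 35.7 kN (compressive)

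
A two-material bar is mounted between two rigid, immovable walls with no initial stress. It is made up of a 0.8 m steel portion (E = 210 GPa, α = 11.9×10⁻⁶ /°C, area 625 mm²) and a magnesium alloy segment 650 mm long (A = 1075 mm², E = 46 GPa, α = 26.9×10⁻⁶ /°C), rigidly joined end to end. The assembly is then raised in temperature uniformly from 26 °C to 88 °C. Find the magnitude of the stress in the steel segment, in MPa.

σ ≈ 139 MPa (compressive)

With the walls removed the bar would change length by δ_free = Σ αᵢΔT Lᵢ = 11.9×10⁻⁶×62×800 + 26.9×10⁻⁶×62×650 = 1.674 mm.
Since the ends are fixed, an axial force P builds up, equal in every segment, with P · Σ Lᵢ/(AᵢEᵢ) = δ_free.
The series flexibility is Σ Lᵢ/(AᵢEᵢ) = 800/(625×210×10³) + 650/(1075×46×10³) = 1.924×10⁻⁵ mm/N.
Hence P = δ_free / Σ(L/AE) = 1.674/1.924×10⁻⁵ = 87.02 kN (compressive).
σ_{steel} = P / A = 87020 / 625 = 139.2 MPa.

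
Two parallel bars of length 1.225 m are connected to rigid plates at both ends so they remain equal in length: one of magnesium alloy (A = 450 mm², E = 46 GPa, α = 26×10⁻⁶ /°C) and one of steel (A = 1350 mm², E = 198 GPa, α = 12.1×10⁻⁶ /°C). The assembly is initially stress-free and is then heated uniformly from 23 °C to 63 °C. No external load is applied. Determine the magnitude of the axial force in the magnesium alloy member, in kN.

P ≈ 10.7 kN (compressive in the magnesium alloy)

Equilibrium of a rigid end plate with no external load gives equal and opposite internal forces ±P in the two members. Since α_{magnesium alloy} > α_{steel}, heating drives the magnesium alloy into compression and the steel into tension.
Compatibility of the two members (thermal + elastic change equal): (α₁ − α₂)ΔT = P·[1/(A₁E₁) + 1/(A₂E₂)].
|α₁ − α₂|·ΔT = 13.9×10⁻⁶ × 40 = 0.000556.
1/(A₁E₁) + 1/(A₂E₂) = 1/(450×46×10³) + 1/(1350×198×10³) = 5.205×10⁻⁸ N⁻¹.
P = 0.000556 / 5.205×10⁻⁸ = 10680 N = 10.68 kN.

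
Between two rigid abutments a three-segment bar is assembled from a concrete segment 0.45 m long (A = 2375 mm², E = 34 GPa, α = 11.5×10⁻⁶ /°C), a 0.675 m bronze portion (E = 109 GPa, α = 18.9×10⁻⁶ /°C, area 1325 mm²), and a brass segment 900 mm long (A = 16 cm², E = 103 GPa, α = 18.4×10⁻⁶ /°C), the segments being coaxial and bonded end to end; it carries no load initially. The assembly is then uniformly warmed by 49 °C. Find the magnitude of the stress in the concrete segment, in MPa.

σ ≈ 45.3 MPa (compressive)

If the supports were absent, the total length change would be Σ αᵢΔT Lᵢ = 11.5×10⁻⁶×49×450 + 18.9×10⁻⁶×49×675 + 18.4×10⁻⁶×49×900 = 1.69 mm.
The rigid supports impose zero overall length change; the single axial force P common to all segments must satisfy P Σ Lᵢ/(AᵢEᵢ) = δ_free.
Σ Lᵢ/(AᵢEᵢ) = 450/(2375×34×10³) + 675/(1325×109×10³) + 900/(1600×103×10³) = 1.571×10⁻⁵ mm/N.
So P = 1.69 / 1.571×10⁻⁵ = 107.6 kN, compressive.
σ_{concrete} = P / A = 107600 / 2375 = 45.31 MPa.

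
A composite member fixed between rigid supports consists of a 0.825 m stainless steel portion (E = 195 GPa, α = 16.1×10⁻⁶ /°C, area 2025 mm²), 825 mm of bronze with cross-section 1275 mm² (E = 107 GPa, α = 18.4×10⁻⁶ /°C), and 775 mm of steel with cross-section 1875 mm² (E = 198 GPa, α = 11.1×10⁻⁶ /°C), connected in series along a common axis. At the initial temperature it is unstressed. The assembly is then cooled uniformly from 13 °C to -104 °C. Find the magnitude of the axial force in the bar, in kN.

With the walls removed the bar would change length by δ_free = Σ αᵢΔT Lᵢ = 16.1×10⁻⁶×117×825 + 18.4×10⁻⁶×117×825 + 11.1×10⁻⁶×117×775 = 4.337 mm.
Since the ends are fixed, an axial force P builds up, equal in every segment, with P · Σ Lᵢ/(AᵢEᵢ) = δ_free.
Σ Lᵢ/(AᵢEᵢ) = 825/(2025×195×10³) + 825/(1275×107×10³) + 775/(1875×198×10³) = 1.022×10⁻⁵ mm/N.
So P = 4.337 / 1.022×10⁻⁵ = 424.2 kN, tensile.

P ≈ 424 kN (tensile)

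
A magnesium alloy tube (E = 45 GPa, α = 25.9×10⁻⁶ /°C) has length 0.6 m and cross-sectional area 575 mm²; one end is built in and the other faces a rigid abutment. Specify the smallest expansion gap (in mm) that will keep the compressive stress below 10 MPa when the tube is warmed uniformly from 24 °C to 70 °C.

With no wall the tube would lengthen by αΔT L = 25.9×10⁻⁶ × 46 × 600 = 0.7148 mm.
A stress of 10 MPa corresponds to the wall pushing the tube back by σL/E = 10×600/(45×10³) = 0.1333 mm.
So the gap has to take up the difference, g_min = δ_free − σL/E = 0.7148 − 0.1333 = 0.5815 mm.

g ≈ 0.582 mm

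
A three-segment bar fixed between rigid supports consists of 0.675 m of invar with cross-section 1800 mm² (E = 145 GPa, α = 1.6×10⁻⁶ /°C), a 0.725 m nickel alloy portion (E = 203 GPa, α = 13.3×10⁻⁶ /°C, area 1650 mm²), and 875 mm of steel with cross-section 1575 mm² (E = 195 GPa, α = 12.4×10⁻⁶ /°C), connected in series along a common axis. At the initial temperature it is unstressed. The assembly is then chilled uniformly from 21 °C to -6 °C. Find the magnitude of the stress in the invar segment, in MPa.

Free thermal contraction of the whole bar: Σ αᵢΔT Lᵢ = 1.6×10⁻⁶×27×675 + 13.3×10⁻⁶×27×725 + 12.4×10⁻⁶×27×875 = 0.5825 mm.
Since the ends are fixed, an axial force P builds up, equal in every segment, with P · Σ Lᵢ/(AᵢEᵢ) = δ_free.
The series flexibility is Σ Lᵢ/(AᵢEᵢ) = 675/(1800×145×10³) + 725/(1650×203×10³) + 875/(1575×195×10³) = 7.6×10⁻⁶ mm/N.
P = 0.5825 / 7.6×10⁻⁶ = 76640 N = 76.64 kN, tensile.
σ_{invar} = P / A = 76640 / 1800 = 42.58 MPa.

σ ≈ 42.6 MPa (tensile)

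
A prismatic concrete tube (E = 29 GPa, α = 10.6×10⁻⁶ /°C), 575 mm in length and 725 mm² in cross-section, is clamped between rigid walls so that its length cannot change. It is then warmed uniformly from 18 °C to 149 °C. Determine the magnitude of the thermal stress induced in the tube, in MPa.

σ ≈ 40.3 MPa (compressive)

With length fixed, the mechanical strain must cancel the thermal strain αΔT = 10.6×10⁻⁶ × 131 = 1388.6×10⁻⁶.
σ = EαΔT = 29×10³ × 10.6×10⁻⁶ × 131 = 40.27 MPa (compressive; the tube is trying to expand).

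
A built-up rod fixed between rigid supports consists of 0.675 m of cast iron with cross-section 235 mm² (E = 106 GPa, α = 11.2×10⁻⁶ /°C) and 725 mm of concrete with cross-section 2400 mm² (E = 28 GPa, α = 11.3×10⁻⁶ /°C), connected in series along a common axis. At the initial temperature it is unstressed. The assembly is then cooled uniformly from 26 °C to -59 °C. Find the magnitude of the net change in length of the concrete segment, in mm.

Free thermal contraction of the whole bar: Σ αᵢΔT Lᵢ = 11.2×10⁻⁶×85×675 + 11.3×10⁻⁶×85×725 = 1.339 mm.
The walls prevent any net length change, so an axial force P (same in every segment) develops. Compatibility: P · Σ Lᵢ/(AᵢEᵢ) = δ_free.
The series flexibility is Σ Lᵢ/(AᵢEᵢ) = 675/(235×106×10³) + 725/(2400×28×10³) = 3.789×10⁻⁵ mm/N.
P = 1.339 / 3.789×10⁻⁵ = 35340 N = 35.34 kN, tensile.
For the concrete segment, free thermal change = 11.3×10⁻⁶×85×725 = 0.6964 mm and elastic change from P = 35340×725/(2400×28×10³) = 0.3813 mm; these oppose, so the net change is 0.315 mm (segment shortens).

|ΔL| ≈ 0.315 mm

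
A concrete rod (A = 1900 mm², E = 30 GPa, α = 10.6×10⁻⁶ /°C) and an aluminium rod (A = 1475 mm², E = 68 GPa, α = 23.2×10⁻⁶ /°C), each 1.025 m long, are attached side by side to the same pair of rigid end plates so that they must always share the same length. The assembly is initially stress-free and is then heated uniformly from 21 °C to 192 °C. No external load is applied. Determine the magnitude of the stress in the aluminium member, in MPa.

σ ≈ 53.1 MPa (compressive)

Equilibrium of a rigid end plate with no external load gives equal and opposite internal forces ±P in the two members. Since α_{aluminium} > α_{concrete}, heating drives the aluminium into compression and the concrete into tension.
Equating the net (thermal + elastic) strains gives |α₁ − α₂|·ΔT = P·[1/(A₁E₁) + 1/(A₂E₂)].
|α₁ − α₂|·ΔT = 12.6×10⁻⁶ × 171 = 0.002155.
1/(A₁E₁) + 1/(A₂E₂) = 1/(1900×30×10³) + 1/(1475×68×10³) = 2.751×10⁻⁸ N⁻¹.
P = 0.002155 / 2.751×10⁻⁸ = 78310 N = 78.31 kN.
σ_{aluminium} = P/A₂ = 78310/1475 = 53.09 MPa, compressive.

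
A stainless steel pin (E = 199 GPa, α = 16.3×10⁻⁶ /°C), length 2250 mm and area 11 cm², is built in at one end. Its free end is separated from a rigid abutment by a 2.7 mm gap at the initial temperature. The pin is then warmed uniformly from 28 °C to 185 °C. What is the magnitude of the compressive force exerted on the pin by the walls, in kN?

P ≈ 298 kN

If the wall were absent the pin would grow by αΔT L = 16.3×10⁻⁶ × 157 × 2250 = 5.758 mm.
After closing the 2.7 mm clearance, 5.758 − 2.7 = 3.058 mm of expansion remains to be suppressed by the wall.
Compatibility: PL/(AE) = 3.058 mm, so σ = P/A = E × (3.058/2250) = 270.5 MPa.
Force on the wall = σA = 270.5 × 1100 mm² = 297.5 kN.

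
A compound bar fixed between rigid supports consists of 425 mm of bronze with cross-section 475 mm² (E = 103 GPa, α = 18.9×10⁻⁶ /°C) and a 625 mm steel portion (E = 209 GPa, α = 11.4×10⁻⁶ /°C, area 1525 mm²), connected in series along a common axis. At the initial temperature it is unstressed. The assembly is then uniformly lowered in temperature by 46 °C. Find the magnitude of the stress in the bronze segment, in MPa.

Free thermal contraction of the whole bar: Σ αᵢΔT Lᵢ = 18.9×10⁻⁶×46×425 + 11.4×10⁻⁶×46×625 = 0.6972 mm.
The walls prevent any net length change, so an axial force P (same in every segment) develops. Compatibility: P · Σ Lᵢ/(AᵢEᵢ) = δ_free.
The series flexibility is Σ Lᵢ/(AᵢEᵢ) = 425/(475×103×10³) + 625/(1525×209×10³) = 1.065×10⁻⁵ mm/N.
P = 0.6972 / 1.065×10⁻⁵ = 65480 N = 65.48 kN, tensile.
σ_{bronze} = P / A = 65480 / 475 = 137.9 MPa.

σ ≈ 138 MPa (tensile)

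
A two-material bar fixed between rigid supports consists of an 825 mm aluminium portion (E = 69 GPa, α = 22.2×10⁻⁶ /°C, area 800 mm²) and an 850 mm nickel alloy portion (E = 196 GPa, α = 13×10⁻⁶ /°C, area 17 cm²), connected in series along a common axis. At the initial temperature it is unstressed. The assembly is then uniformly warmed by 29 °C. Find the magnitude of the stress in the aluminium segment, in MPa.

With the walls removed the bar would change length by δ_free = Σ αᵢΔT Lᵢ = 22.2×10⁻⁶×29×825 + 13×10⁻⁶×29×850 = 0.8516 mm.
The walls prevent any net length change, so an axial force P (same in every segment) develops. Compatibility: P · Σ Lᵢ/(AᵢEᵢ) = δ_free.
Σ Lᵢ/(AᵢEᵢ) = 825/(800×69×10³) + 850/(1700×196×10³) = 1.75×10⁻⁵ mm/N.
P = 0.8516 / 1.75×10⁻⁵ = 48670 N = 48.67 kN, compressive.
σ_{aluminium} = P / A = 48670 / 800 = 60.84 MPa.

σ ≈ 60.8 MPa (compressive)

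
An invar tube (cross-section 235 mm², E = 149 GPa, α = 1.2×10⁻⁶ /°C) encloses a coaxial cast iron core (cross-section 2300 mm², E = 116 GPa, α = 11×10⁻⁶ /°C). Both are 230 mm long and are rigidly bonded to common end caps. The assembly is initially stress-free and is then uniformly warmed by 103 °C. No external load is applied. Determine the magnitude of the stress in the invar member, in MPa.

The cast iron has the larger α, so on heating it would change length more than the invar if both were free. The rigid plates force a common final length, so the cast iron is put into compression and the invar into tension, with equal and opposite forces P (no external load).
Equating the net (thermal + elastic) strains gives |α₁ − α₂|·ΔT = P·[1/(A₁E₁) + 1/(A₂E₂)].
|α₁ − α₂|·ΔT = 9.8×10⁻⁶ × 103 = 0.001009.
1/(A₁E₁) + 1/(A₂E₂) = 1/(235×149×10³) + 1/(2300×116×10³) = 3.231×10⁻⁸ N⁻¹.
P = 0.001009 / 3.231×10⁻⁸ = 31240 N = 31.24 kN.
σ_{invar} = P/A₁ = 31240/235 = 133 MPa, tensile.

σ ≈ 133 MPa (tensile)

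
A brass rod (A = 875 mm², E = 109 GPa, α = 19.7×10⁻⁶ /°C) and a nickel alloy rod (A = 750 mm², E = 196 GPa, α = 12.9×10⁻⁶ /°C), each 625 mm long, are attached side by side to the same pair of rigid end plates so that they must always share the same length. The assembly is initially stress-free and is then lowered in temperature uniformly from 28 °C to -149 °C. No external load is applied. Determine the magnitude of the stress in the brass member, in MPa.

σ ≈ 79.6 MPa (tensile)

Both members must finish at the same length. With the larger α, the brass tends to over-contract; the plates restrain it, putting the brass in tension and the nickel alloy in compression. With no external load the two internal forces are equal and opposite, magnitude P.
Equating the net (thermal + elastic) strains gives |α₁ − α₂|·ΔT = P·[1/(A₁E₁) + 1/(A₂E₂)].
|α₁ − α₂|·ΔT = 6.8×10⁻⁶ × 177 = 0.001204.
1/(A₁E₁) + 1/(A₂E₂) = 1/(875×109×10³) + 1/(750×196×10³) = 1.729×10⁻⁸ N⁻¹.
P = 0.001204 / 1.729×10⁻⁸ = 69620 N = 69.62 kN.
σ_{brass} = P/A₁ = 69620/875 = 79.57 MPa, tensile.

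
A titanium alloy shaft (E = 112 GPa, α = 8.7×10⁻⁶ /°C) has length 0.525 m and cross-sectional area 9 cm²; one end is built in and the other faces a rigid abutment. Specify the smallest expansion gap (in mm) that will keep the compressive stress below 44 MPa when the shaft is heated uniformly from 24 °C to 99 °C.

Free expansion if unrestrained: δ_free = αΔT L = 8.7×10⁻⁶ × 75 × 525 = 0.3426 mm.
A stress of 44 MPa corresponds to the wall pushing the shaft back by σL/E = 44×525/(112×10³) = 0.2062 mm.
So the gap has to take up the difference, g_min = δ_free − σL/E = 0.3426 − 0.2062 = 0.1363 mm.

g ≈ 0.136 mm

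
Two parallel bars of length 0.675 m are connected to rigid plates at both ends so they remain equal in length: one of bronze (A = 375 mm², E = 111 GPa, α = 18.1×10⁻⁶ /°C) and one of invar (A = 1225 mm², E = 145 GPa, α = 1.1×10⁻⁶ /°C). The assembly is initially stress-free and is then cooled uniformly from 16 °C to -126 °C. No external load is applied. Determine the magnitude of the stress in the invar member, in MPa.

σ ≈ 66.5 MPa (compressive)

Both members must finish at the same length. With the larger α, the bronze tends to over-contract; the plates restrain it, putting the bronze in tension and the invar in compression. With no external load the two internal forces are equal and opposite, magnitude P.
Compatibility of the two members (thermal + elastic change equal): (α₁ − α₂)ΔT = P·[1/(A₁E₁) + 1/(A₂E₂)].
|α₁ − α₂|·ΔT = 17×10⁻⁶ × 142 = 0.002414.
1/(A₁E₁) + 1/(A₂E₂) = 1/(375×111×10³) + 1/(1225×145×10³) = 2.965×10⁻⁸ N⁻¹.
So P = 0.002414 / 2.965×10⁻⁸ = 81.41 kN.
σ_{invar} = P/A₂ = 81410/1225 = 66.45 MPa, compressive.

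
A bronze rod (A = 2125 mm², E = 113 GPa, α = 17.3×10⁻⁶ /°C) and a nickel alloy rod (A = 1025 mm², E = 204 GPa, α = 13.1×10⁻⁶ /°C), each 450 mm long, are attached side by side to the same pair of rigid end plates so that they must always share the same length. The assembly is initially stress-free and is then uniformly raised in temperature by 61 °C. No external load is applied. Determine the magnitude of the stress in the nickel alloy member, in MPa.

σ ≈ 27.9 MPa (tensile)

The bronze has the larger α, so on heating it would change length more than the nickel alloy if both were free. The rigid plates force a common final length, so the bronze is put into compression and the nickel alloy into tension, with equal and opposite forces P (no external load).
Setting the final lengths equal and cancelling L: (α₁ − α₂)ΔT = P/(A₁E₁) + P/(A₂E₂).
|α₁ − α₂|·ΔT = 4.2×10⁻⁶ × 61 = 0.0002562.
1/(A₁E₁) + 1/(A₂E₂) = 1/(2125×113×10³) + 1/(1025×204×10³) = 8.947×10⁻⁹ N⁻¹.
So P = 0.0002562 / 8.947×10⁻⁹ = 28.64 kN.
σ_{nickel alloy} = P/A₂ = 28640/1025 = 27.94 MPa, tensile.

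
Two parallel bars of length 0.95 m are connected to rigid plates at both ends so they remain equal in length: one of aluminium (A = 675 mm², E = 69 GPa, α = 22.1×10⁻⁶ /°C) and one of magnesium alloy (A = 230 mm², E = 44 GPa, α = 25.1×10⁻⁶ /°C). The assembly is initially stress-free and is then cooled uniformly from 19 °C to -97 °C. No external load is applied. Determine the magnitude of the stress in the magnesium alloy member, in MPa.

σ ≈ 12.6 MPa (tensile)

Equilibrium of a rigid end plate with no external load gives equal and opposite internal forces ±P in the two members. Since α_{magnesium alloy} > α_{aluminium}, cooling drives the magnesium alloy into tension and the aluminium into compression.
Compatibility of the two members (thermal + elastic change equal): (α₁ − α₂)ΔT = P·[1/(A₁E₁) + 1/(A₂E₂)].
|α₁ − α₂|·ΔT = 3×10⁻⁶ × 116 = 0.000348.
1/(A₁E₁) + 1/(A₂E₂) = 1/(675×69×10³) + 1/(230×44×10³) = 1.203×10⁻⁷ N⁻¹.
P = 0.000348 / 1.203×10⁻⁷ = 2893 N = 2.893 kN.
σ_{magnesium alloy} = P/A₂ = 2893/230 = 12.58 MPa, tensile.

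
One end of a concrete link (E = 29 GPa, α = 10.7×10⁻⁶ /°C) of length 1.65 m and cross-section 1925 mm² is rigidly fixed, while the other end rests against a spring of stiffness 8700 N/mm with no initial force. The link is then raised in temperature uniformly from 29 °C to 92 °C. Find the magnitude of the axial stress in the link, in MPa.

Free thermal expansion: δ_free = αΔT L = 10.7×10⁻⁶ × 63 × 1650 = 1.112 mm.
With a force P in the spring, the elastic change of the link is PL/(AE) and that of the spring is P/k; compatibility requires their sum to equal δ_free.
P [ L/(AE) + 1/k ] = δ_free → P [ 1650/(1925×29×10³) + 1/(8700) ] = 1.112.
P = 1.112 / 0.0001445 = 7697 N.
σ = P/A = 7697/1925 = 3.999 MPa.

σ ≈ 4 MPa (compressive)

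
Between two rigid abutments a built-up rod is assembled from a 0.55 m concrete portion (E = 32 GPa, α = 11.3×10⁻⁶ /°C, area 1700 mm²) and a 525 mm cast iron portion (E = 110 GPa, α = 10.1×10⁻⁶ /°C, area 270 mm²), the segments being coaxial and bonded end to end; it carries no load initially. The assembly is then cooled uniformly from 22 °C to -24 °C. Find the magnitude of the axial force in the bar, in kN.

Free thermal contraction of the whole bar: Σ αᵢΔT Lᵢ = 11.3×10⁻⁶×46×550 + 10.1×10⁻⁶×46×525 = 0.5298 mm.
The rigid supports impose zero overall length change; the single axial force P common to all segments must satisfy P Σ Lᵢ/(AᵢEᵢ) = δ_free.
The series flexibility is Σ Lᵢ/(AᵢEᵢ) = 550/(1700×32×10³) + 525/(270×110×10³) = 2.779×10⁻⁵ mm/N.
P = 0.5298 / 2.779×10⁻⁵ = 19070 N = 19.07 kN, tensile.

P ≈ 19.1 kN (tensile)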